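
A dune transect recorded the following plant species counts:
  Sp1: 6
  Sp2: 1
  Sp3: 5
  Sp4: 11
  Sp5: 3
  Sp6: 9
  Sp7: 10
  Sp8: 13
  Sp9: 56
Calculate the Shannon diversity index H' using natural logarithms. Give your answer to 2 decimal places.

Total N = 6+1+5+11+3+9+10+13+56 = 114, so the proportions are 0.0526, 0.0088, 0.0439, 0.0965, 0.0263, 0.0789, 0.0877, 0.114, 0.4912 (working shown to 4 dp, full precision carried).
Each pᵢ ln pᵢ term: 0.0526×(-2.9444)=-0.1550, 0.0088×(-4.7362)=-0.0415, 0.0439×(-3.1268)=-0.1371, 0.0965×(-2.3383)=-0.2256, 0.0263×(-3.6376)=-0.0957, 0.0789×(-2.5390)=-0.2004, 0.0877×(-2.4336)=-0.2135, 0.114×(-2.1712)=-0.2476, 0.4912×(-0.7108)=-0.3492.
Sum = -1.6657, so H' = 1.67.

1.67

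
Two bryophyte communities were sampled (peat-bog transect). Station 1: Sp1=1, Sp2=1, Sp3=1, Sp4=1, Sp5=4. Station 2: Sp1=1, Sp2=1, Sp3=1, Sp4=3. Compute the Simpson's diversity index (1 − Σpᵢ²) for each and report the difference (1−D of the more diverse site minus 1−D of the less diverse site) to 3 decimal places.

0.021

Station 1: N=8, proportions 0.125, 0.125, 0.125, 0.125, 0.5, giving 1−D = 0.68750 (working shown to 5 dp, full precision carried).
Station 2: N=6, proportions 0.16667, 0.16667, 0.16667, 0.5, giving 1−D = 0.66667.
Difference = |0.68750 − 0.66667| = 0.02083, i.e. 0.021 to 3 decimal places.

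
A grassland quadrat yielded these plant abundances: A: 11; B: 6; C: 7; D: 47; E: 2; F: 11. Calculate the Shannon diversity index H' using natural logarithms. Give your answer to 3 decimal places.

1.342

Total N = 11+6+7+47+2+11 = 84, so the proportions are 0.13095, 0.07143, 0.08333, 0.55952, 0.02381, 0.13095 (working shown to 5 dp, full precision carried).
Each pᵢ ln pᵢ term: 0.13095×(-2.03292)=-0.26622, 0.07143×(-2.63906)=-0.18850, 0.08333×(-2.48491)=-0.20708, 0.55952×(-0.58067)=-0.32490, 0.02381×(-3.73767)=-0.08899, 0.13095×(-2.03292)=-0.26622.
Sum = -1.34190, so H' = 1.342.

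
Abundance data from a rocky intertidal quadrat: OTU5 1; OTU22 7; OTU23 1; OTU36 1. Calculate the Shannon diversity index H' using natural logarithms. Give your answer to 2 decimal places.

Total N = 1+7+1+1 = 10, so the proportions are 0.1, 0.7, 0.1, 0.1 (working shown to 4 dp, full precision carried).
Each pᵢ ln pᵢ term: 0.1×(-2.3026)=-0.2303, 0.7×(-0.3567)=-0.2497, 0.1×(-2.3026)=-0.2303, 0.1×(-2.3026)=-0.2303.
Sum = -0.9404, so H' = 0.94.

0.94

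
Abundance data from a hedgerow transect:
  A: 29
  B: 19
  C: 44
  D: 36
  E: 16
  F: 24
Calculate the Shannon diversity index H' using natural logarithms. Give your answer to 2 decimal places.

1.73

Total N = 29+19+44+36+16+24 = 168, so the proportions are 0.1726, 0.1131, 0.2619, 0.2143, 0.0952, 0.1429 (working shown to 4 dp, full precision carried).
Each pᵢ ln pᵢ term: 0.1726×(-1.7567)=-0.3032, 0.1131×(-2.1795)=-0.2465, 0.2619×(-1.3398)=-0.3509, 0.2143×(-1.5404)=-0.3301, 0.0952×(-2.3514)=-0.2239, 0.1429×(-1.9459)=-0.2780.
Sum = -1.7326, so H' = 1.73.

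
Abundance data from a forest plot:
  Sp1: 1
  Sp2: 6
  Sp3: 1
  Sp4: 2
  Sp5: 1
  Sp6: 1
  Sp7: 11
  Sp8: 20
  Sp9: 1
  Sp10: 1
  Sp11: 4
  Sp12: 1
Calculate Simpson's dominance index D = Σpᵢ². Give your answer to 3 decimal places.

Total N = 1+6+1+2+1+1+11+20+1+1+4+1 = 50, so the proportions are 0.02, 0.12, 0.02, 0.04, 0.02, 0.02, 0.22, 0.4, 0.02, 0.02, 0.08, 0.02 (working shown to 5 dp, full precision carried).
D = 0.02² + 0.12² + 0.02² + 0.04² + 0.02² + 0.02² + 0.22² + 0.4² + 0.02² + 0.02² + 0.08² + 0.02² = 0.00040 + 0.01440 + 0.00040 + 0.00160 + 0.00040 + 0.00040 + 0.04840 + 0.16000 + 0.00040 + 0.00040 + 0.00640 + 0.00040 = 0.23360.
To 3 decimal places, D = 0.234.

0.234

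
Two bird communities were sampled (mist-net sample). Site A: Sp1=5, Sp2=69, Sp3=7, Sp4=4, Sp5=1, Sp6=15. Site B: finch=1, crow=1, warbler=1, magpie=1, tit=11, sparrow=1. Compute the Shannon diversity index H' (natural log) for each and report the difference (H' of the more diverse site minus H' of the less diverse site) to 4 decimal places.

Site A: N=101, proportions 0.049505, 0.6831683, 0.0693069, 0.039604, 0.009901, 0.1485149, giving H' = 1.0508845 (working shown to 7 dp, full precision carried).
Site B: N=16, proportions 0.0625, 0.0625, 0.0625, 0.0625, 0.6875, 0.0625, giving H' = 1.1240357.
Difference = |1.0508845 − 1.1240357| = 0.0731512, i.e. 0.0732 to 4 decimal places.

0.0732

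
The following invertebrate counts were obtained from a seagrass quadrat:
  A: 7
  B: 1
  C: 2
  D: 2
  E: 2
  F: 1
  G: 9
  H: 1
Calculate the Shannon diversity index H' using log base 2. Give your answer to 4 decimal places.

2.4766

Total N = 7+1+2+2+2+1+9+1 = 25, so the proportions are 0.28, 0.04, 0.08, 0.08, 0.08, 0.04, 0.36, 0.04 (working shown to 6 dp, full precision carried).
Each pᵢ log₂ pᵢ term: 0.28×(-1.836501)=-0.514220, 0.04×(-4.643856)=-0.185754, 0.08×(-3.643856)=-0.291508, 0.08×(-3.643856)=-0.291508, 0.08×(-3.643856)=-0.291508, 0.04×(-4.643856)=-0.185754, 0.36×(-1.473931)=-0.530615, 0.04×(-4.643856)=-0.185754.
Sum = -2.476624, so H' = 2.4766.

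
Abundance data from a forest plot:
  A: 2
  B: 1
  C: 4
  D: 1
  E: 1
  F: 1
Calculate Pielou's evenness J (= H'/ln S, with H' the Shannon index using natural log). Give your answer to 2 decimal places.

Total N = 2+1+4+1+1+1 = 10, so the proportions are 0.2, 0.1, 0.4, 0.1, 0.1, 0.1 (working shown to 4 dp, full precision carried).
H' = −Σ pᵢ ln pᵢ = −((-0.3219) + (-0.2303) + (-0.3665) + (-0.2303) + (-0.2303) + (-0.2303)) = 1.6094.
With S = 6 species, ln S = 1.7918, so J = 1.6094/1.7918 = 0.8982, i.e. 0.90 to 2 decimal places.

0.90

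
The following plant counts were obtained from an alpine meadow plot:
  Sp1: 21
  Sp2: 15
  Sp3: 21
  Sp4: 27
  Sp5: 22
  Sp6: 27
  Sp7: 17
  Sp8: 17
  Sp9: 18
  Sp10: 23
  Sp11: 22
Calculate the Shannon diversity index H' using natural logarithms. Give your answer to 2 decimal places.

2.38

Total N = 21+15+21+27+22+27+17+17+18+23+22 = 230, so the proportions are 0.0913, 0.0652, 0.0913, 0.1174, 0.0957, 0.1174, 0.0739, 0.0739, 0.0783, 0.1, 0.0957 (working shown to 4 dp, full precision carried).
Each pᵢ ln pᵢ term: 0.0913×(-2.3936)=-0.2185, 0.0652×(-2.7300)=-0.1780, 0.0913×(-2.3936)=-0.2185, 0.1174×(-2.1422)=-0.2515, 0.0957×(-2.3470)=-0.2245, 0.1174×(-2.1422)=-0.2515, 0.0739×(-2.6049)=-0.1925, 0.0739×(-2.6049)=-0.1925, 0.0783×(-2.5477)=-0.1994, 0.1×(-2.3026)=-0.2303, 0.0957×(-2.3470)=-0.2245.
Sum = -2.3818, so H' = 2.38.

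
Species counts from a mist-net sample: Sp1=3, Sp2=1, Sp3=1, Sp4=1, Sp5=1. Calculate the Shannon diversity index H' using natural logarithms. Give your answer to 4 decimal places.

Total N = 3+1+1+1+1 = 7, so the proportions are 0.428571, 0.142857, 0.142857, 0.142857, 0.142857 (working shown to 6 dp, full precision carried).
Each pᵢ ln pᵢ term: 0.428571×(-0.847298)=-0.363128, 0.142857×(-1.945910)=-0.277987, 0.142857×(-1.945910)=-0.277987, 0.142857×(-1.945910)=-0.277987, 0.142857×(-1.945910)=-0.277987.
Sum = -1.475076, so H' = 1.4751.

1.4751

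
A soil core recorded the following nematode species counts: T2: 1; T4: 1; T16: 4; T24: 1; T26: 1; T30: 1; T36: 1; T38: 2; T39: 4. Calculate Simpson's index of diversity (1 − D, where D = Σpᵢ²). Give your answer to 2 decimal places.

Total N = 1+1+4+1+1+1+1+2+4 = 16, so the proportions are 0.0625, 0.0625, 0.25, 0.0625, 0.0625, 0.0625, 0.0625, 0.125, 0.25 (working shown to 4 dp, full precision carried).
D = 0.0625² + 0.0625² + 0.25² + 0.0625² + 0.0625² + 0.0625² + 0.0625² + 0.125² + 0.25² = 0.0039 + 0.0039 + 0.0625 + 0.0039 + 0.0039 + 0.0039 + 0.0039 + 0.0156 + 0.0625 = 0.1641.
So 1 − D = 0.8359, i.e. 0.84 to 2 decimal places.

0.84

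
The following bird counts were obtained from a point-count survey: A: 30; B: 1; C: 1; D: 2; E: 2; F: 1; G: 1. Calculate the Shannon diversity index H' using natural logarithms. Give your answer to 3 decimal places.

0.879

Total N = 30+1+1+2+2+1+1 = 38, so the proportions are 0.78947, 0.02632, 0.02632, 0.05263, 0.05263, 0.02632, 0.02632 (working shown to 5 dp, full precision carried).
Each pᵢ ln pᵢ term: 0.78947×(-0.23639)=-0.18662, 0.02632×(-3.63759)=-0.09573, 0.02632×(-3.63759)=-0.09573, 0.05263×(-2.94444)=-0.15497, 0.05263×(-2.94444)=-0.15497, 0.02632×(-3.63759)=-0.09573, 0.02632×(-3.63759)=-0.09573.
Sum = -0.87947, so H' = 0.879.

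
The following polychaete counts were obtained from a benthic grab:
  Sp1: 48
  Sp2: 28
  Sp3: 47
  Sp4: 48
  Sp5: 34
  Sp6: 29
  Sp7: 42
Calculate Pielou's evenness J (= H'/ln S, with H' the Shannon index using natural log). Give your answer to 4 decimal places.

0.9883

Total N = 48+28+47+48+34+29+42 = 276, so the proportions are 0.173913, 0.101449, 0.17029, 0.173913, 0.123188, 0.105072, 0.152174 (working shown to 6 dp, full precision carried).
H' = −Σ pᵢ ln pᵢ = −((-0.304209) + (-0.232136) + (-0.301456) + (-0.304209) + (-0.257961) + (-0.236739) + (-0.286503)) = 1.923213.
With S = 7 species, ln S = 1.945910, so J = 1.923213/1.945910 = 0.988336, i.e. 0.9883 to 4 decimal places.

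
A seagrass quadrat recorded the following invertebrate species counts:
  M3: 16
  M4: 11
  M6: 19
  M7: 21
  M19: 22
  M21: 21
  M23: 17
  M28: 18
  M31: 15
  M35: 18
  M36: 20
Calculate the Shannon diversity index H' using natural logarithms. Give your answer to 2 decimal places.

Total N = 16+11+19+21+22+21+17+18+15+18+20 = 198, so the proportions are 0.0808, 0.0556, 0.096, 0.1061, 0.1111, 0.1061, 0.0859, 0.0909, 0.0758, 0.0909, 0.101 (working shown to 4 dp, full precision carried).
Each pᵢ ln pᵢ term: 0.0808×(-2.5157)=-0.2033, 0.0556×(-2.8904)=-0.1606, 0.096×(-2.3438)=-0.2249, 0.1061×(-2.2437)=-0.2380, 0.1111×(-2.1972)=-0.2441, 0.1061×(-2.2437)=-0.2380, 0.0859×(-2.4551)=-0.2108, 0.0909×(-2.3979)=-0.2180, 0.0758×(-2.5802)=-0.1955, 0.0909×(-2.3979)=-0.2180, 0.101×(-2.2925)=-0.2316.
Sum = -2.3827, so H' = 2.38.

2.38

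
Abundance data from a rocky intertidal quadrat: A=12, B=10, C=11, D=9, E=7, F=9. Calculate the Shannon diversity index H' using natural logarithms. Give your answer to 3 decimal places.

1.778

Total N = 12+10+11+9+7+9 = 58, so the proportions are 0.2069, 0.17241, 0.18966, 0.15517, 0.12069, 0.15517 (working shown to 5 dp, full precision carried).
Each pᵢ ln pᵢ term: 0.2069×(-1.57554)=-0.32597, 0.17241×(-1.75786)=-0.30308, 0.18966×(-1.66255)=-0.31531, 0.15517×(-1.86322)=-0.28912, 0.12069×(-2.11453)=-0.25520, 0.15517×(-1.86322)=-0.28912.
Sum = -1.77781, so H' = 1.778.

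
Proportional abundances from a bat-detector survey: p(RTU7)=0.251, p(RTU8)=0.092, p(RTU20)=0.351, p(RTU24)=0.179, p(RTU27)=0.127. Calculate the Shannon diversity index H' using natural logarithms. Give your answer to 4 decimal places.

1.5040

Each pᵢ ln pᵢ term (working shown to 6 dp, full precision carried): 0.251×(-1.382302)=-0.346958, 0.092×(-2.385967)=-0.219509, 0.351×(-1.046969)=-0.367486, 0.179×(-1.720369)=-0.307946, 0.127×(-2.063568)=-0.262073.
Sum = -1.503972, so H' = 1.5040.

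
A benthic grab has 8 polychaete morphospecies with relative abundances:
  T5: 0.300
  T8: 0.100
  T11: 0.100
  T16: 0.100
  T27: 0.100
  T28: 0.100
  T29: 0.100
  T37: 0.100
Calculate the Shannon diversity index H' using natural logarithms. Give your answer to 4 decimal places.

1.9730

Each pᵢ ln pᵢ term (working shown to 6 dp, full precision carried): 0.3×(-1.203973)=-0.361192, 0.1×(-2.302585)=-0.230259, 0.1×(-2.302585)=-0.230259, 0.1×(-2.302585)=-0.230259, 0.1×(-2.302585)=-0.230259, 0.1×(-2.302585)=-0.230259, 0.1×(-2.302585)=-0.230259, 0.1×(-2.302585)=-0.230259.
Sum = -1.973001, so H' = 1.9730.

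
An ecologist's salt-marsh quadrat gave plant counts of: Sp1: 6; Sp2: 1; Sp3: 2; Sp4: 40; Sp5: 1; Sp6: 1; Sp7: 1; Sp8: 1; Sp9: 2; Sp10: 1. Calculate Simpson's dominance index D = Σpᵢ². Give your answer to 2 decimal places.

Total N = 6+1+2+40+1+1+1+1+2+1 = 56, so the proportions are 0.1071, 0.0179, 0.0357, 0.7143, 0.0179, 0.0179, 0.0179, 0.0179, 0.0357, 0.0179 (working shown to 4 dp, full precision carried).
D = 0.1071² + 0.0179² + 0.0357² + 0.7143² + 0.0179² + 0.0179² + 0.0179² + 0.0179² + 0.0357² + 0.0179² = 0.0115 + 0.0003 + 0.0013 + 0.5102 + 0.0003 + 0.0003 + 0.0003 + 0.0003 + 0.0013 + 0.0003 = 0.5261.
To 2 decimal places, D = 0.53.

0.53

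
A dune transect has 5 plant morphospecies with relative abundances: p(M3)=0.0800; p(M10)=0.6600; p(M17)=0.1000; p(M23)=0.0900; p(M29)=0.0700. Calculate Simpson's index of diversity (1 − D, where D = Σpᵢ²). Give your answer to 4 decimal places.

0.5350

D = 0.08² + 0.66² + 0.1² + 0.09² + 0.07² = 0.006400 + 0.435600 + 0.010000 + 0.008100 + 0.004900 = 0.465000 (working shown to 6 dp, full precision carried).
So 1 − D = 0.535000, i.e. 0.5350 to 4 decimal places.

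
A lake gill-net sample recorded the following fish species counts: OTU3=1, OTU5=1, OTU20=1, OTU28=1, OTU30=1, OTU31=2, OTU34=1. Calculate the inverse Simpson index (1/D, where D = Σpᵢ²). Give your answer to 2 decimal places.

Total N = 1+1+1+1+1+2+1 = 8, so the proportions are 0.125, 0.125, 0.125, 0.125, 0.125, 0.25, 0.125 (working shown to 6 dp, full precision carried).
D = 0.125² + 0.125² + 0.125² + 0.125² + 0.125² + 0.25² + 0.125² = 0.015625 + 0.015625 + 0.015625 + 0.015625 + 0.015625 + 0.062500 + 0.015625 = 0.156250.
So 1/D = 6.4000, i.e. 6.40 to 2 decimal places.

6.40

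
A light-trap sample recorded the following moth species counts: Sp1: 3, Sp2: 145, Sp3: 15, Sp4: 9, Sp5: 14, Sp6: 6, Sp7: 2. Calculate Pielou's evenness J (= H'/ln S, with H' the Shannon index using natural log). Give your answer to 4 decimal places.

0.4968

Total N = 3+145+15+9+14+6+2 = 194, so the proportions are 0.015464, 0.747423, 0.07732, 0.046392, 0.072165, 0.030928, 0.010309 (working shown to 6 dp, full precision carried).
H' = −Σ pᵢ ln pᵢ = −((-0.064473) + (-0.217593) + (-0.197923) + (-0.142452) + (-0.189707) + (-0.107508) + (-0.047162)) = 0.966819.
With S = 7 species, ln S = 1.945910, so J = 0.966819/1.945910 = 0.496847, i.e. 0.4968 to 4 decimal places.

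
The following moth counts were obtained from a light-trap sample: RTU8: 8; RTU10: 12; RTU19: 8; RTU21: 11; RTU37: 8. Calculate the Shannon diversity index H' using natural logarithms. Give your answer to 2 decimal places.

Total N = 8+12+8+11+8 = 47, so the proportions are 0.1702, 0.2553, 0.1702, 0.234, 0.1702 (working shown to 4 dp, full precision carried).
Each pᵢ ln pᵢ term: 0.1702×(-1.7707)=-0.3014, 0.2553×(-1.3652)=-0.3486, 0.1702×(-1.7707)=-0.3014, 0.234×(-1.4523)=-0.3399, 0.1702×(-1.7707)=-0.3014.
Sum = -1.5927, so H' = 1.59.

1.59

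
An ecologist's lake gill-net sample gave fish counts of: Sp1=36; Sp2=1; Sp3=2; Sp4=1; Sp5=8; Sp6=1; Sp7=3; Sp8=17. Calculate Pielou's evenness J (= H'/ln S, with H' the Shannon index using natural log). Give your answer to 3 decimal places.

0.653

Total N = 36+1+2+1+8+1+3+17 = 69, so the proportions are 0.52174, 0.01449, 0.02899, 0.01449, 0.11594, 0.01449, 0.04348, 0.24638 (working shown to 5 dp, full precision carried).
H' = −Σ pᵢ ln pᵢ = −((-0.33944) + (-0.06136) + (-0.10264) + (-0.06136) + (-0.24982) + (-0.06136) + (-0.13633) + (-0.34515)) = 1.35745.
With S = 8 species, ln S = 2.07944, so J = 1.35745/2.07944 = 0.65280, i.e. 0.653 to 3 decimal places.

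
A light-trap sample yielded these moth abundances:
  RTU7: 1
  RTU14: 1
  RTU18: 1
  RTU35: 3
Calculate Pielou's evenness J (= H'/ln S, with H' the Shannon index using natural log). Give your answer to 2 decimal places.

Total N = 1+1+1+3 = 6, so the proportions are 0.1667, 0.1667, 0.1667, 0.5 (working shown to 4 dp, full precision carried).
H' = −Σ pᵢ ln pᵢ = −((-0.2986) + (-0.2986) + (-0.2986) + (-0.3466)) = 1.2425.
With S = 4 species, ln S = 1.3863, so J = 1.2425/1.3863 = 0.8962, i.e. 0.90 to 2 decimal places.

0.90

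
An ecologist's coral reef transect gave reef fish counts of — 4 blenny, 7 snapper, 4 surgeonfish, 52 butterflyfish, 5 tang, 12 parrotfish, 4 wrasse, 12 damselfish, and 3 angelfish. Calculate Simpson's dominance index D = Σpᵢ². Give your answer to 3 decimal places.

0.294

Total N = 4+7+4+52+5+12+4+12+3 = 103, so the proportions are 0.03883, 0.06796, 0.03883, 0.50485, 0.04854, 0.1165, 0.03883, 0.1165, 0.02913 (working shown to 5 dp, full precision carried).
D = 0.03883² + 0.06796² + 0.03883² + 0.50485² + 0.04854² + 0.1165² + 0.03883² + 0.1165² + 0.02913² = 0.00151 + 0.00462 + 0.00151 + 0.25488 + 0.00236 + 0.01357 + 0.00151 + 0.01357 + 0.00085 = 0.29437.
To 3 decimal places, D = 0.294.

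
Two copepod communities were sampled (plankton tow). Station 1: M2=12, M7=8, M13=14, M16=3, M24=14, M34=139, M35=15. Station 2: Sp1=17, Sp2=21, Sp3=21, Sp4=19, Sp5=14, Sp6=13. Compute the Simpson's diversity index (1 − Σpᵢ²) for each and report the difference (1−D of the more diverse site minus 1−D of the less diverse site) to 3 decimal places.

Station 1: N=205, proportions 0.058537, 0.039024, 0.068293, 0.014634, 0.068293, 0.678049, 0.073171, giving 1−D = 0.520405 (working shown to 6 dp, full precision carried).
Station 2: N=105, proportions 0.161905, 0.2, 0.2, 0.180952, 0.133333, 0.12381, giving 1−D = 0.827937.
Difference = |0.520405 − 0.827937| = 0.307532, i.e. 0.308 to 3 decimal places.

0.308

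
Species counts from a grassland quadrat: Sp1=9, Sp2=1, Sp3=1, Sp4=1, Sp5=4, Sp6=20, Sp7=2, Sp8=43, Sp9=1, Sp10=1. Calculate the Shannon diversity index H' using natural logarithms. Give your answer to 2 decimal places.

Total N = 9+1+1+1+4+20+2+43+1+1 = 83, so the proportions are 0.1084, 0.012, 0.012, 0.012, 0.0482, 0.241, 0.0241, 0.5181, 0.012, 0.012 (working shown to 4 dp, full precision carried).
Each pᵢ ln pᵢ term: 0.1084×(-2.2216)=-0.2409, 0.012×(-4.4188)=-0.0532, 0.012×(-4.4188)=-0.0532, 0.012×(-4.4188)=-0.0532, 0.0482×(-3.0325)=-0.1461, 0.241×(-1.4231)=-0.3429, 0.0241×(-3.7257)=-0.0898, 0.5181×(-0.6576)=-0.3407, 0.012×(-4.4188)=-0.0532, 0.012×(-4.4188)=-0.0532.
Sum = -1.4266, so H' = 1.43.

1.43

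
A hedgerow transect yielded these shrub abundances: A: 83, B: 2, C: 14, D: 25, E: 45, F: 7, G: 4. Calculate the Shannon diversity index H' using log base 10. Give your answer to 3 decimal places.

0.624

Total N = 83+2+14+25+45+7+4 = 180, so the proportions are 0.46111, 0.01111, 0.07778, 0.13889, 0.25, 0.03889, 0.02222 (working shown to 5 dp, full precision carried).
Each pᵢ log₁₀ pᵢ term: 0.46111×(-0.33619)=-0.15502, 0.01111×(-1.95424)=-0.02171, 0.07778×(-1.10914)=-0.08627, 0.13889×(-0.85733)=-0.11907, 0.25×(-0.60206)=-0.15051, 0.03889×(-1.41017)=-0.05484, 0.02222×(-1.65321)=-0.03674.
Sum = -0.62417, so H' = 0.624.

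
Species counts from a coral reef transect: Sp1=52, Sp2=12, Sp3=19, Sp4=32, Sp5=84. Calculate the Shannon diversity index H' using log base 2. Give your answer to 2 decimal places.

2.02

Total N = 52+12+19+32+84 = 199, so the proportions are 0.2613, 0.0603, 0.0955, 0.1608, 0.4221 (working shown to 4 dp, full precision carried).
Each pᵢ log₂ pᵢ term: 0.2613×(-1.9362)=-0.5059, 0.0603×(-4.0517)=-0.2443, 0.0955×(-3.3887)=-0.3235, 0.1608×(-2.6366)=-0.4240, 0.4221×(-1.2443)=-0.5252.
Sum = -2.0230, so H' = 2.02.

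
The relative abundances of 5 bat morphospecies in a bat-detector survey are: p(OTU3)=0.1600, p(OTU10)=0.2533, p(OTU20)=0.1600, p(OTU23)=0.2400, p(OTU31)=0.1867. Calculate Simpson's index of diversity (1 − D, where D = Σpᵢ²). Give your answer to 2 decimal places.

0.79

D = 0.16² + 0.2533² + 0.16² + 0.24² + 0.1867² = 0.0256 + 0.0642 + 0.0256 + 0.0576 + 0.0349 = 0.2078 (working shown to 4 dp, full precision carried).
So 1 − D = 0.7922, i.e. 0.79 to 2 decimal places.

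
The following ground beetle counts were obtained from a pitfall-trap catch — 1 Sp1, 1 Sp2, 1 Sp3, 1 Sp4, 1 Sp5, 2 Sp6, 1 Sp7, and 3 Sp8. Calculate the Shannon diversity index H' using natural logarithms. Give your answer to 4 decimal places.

1.9722

Total N = 1+1+1+1+1+2+1+3 = 11, so the proportions are 0.090909, 0.090909, 0.090909, 0.090909, 0.090909, 0.181818, 0.090909, 0.272727 (working shown to 6 dp, full precision carried).
Each pᵢ ln pᵢ term: 0.090909×(-2.397895)=-0.217990, 0.090909×(-2.397895)=-0.217990, 0.090909×(-2.397895)=-0.217990, 0.090909×(-2.397895)=-0.217990, 0.090909×(-2.397895)=-0.217990, 0.181818×(-1.704748)=-0.309954, 0.090909×(-2.397895)=-0.217990, 0.272727×(-1.299283)=-0.354350.
Sum = -1.972247, so H' = 1.9722.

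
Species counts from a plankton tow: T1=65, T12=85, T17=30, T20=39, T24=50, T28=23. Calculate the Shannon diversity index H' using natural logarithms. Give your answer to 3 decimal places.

1.699

Total N = 65+85+30+39+50+23 = 292, so the proportions are 0.2226, 0.2911, 0.10274, 0.13356, 0.17123, 0.07877 (working shown to 5 dp, full precision carried).
Each pᵢ ln pᵢ term: 0.2226×(-1.50237)=-0.33443, 0.2911×(-1.23410)=-0.35924, 0.10274×(-2.27556)=-0.23379, 0.13356×(-2.01319)=-0.26889, 0.17123×(-1.76473)=-0.30218, 0.07877×(-2.54126)=-0.20017.
Sum = -1.69870, so H' = 1.699.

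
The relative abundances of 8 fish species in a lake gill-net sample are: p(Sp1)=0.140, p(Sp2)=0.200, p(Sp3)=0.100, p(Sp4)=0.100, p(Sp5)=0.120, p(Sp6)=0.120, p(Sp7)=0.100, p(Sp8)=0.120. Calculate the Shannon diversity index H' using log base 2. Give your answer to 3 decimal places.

2.959

Each pᵢ log₂ pᵢ term (working shown to 5 dp, full precision carried): 0.14×(-2.83650)=-0.39711, 0.2×(-2.32193)=-0.46439, 0.1×(-3.32193)=-0.33219, 0.1×(-3.32193)=-0.33219, 0.12×(-3.05889)=-0.36707, 0.12×(-3.05889)=-0.36707, 0.1×(-3.32193)=-0.33219, 0.12×(-3.05889)=-0.36707.
Sum = -2.95928, so H' = 2.959.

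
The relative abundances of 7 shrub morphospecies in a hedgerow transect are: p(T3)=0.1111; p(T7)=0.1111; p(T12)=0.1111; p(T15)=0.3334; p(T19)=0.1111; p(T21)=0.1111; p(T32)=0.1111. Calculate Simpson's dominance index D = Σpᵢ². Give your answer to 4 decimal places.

0.1852

D = 0.1111² + 0.1111² + 0.1111² + 0.3334² + 0.1111² + 0.1111² + 0.1111² = 0.012343 + 0.012343 + 0.012343 + 0.111156 + 0.012343 + 0.012343 + 0.012343 = 0.185215 (working shown to 6 dp, full precision carried).
To 4 decimal places, D = 0.1852.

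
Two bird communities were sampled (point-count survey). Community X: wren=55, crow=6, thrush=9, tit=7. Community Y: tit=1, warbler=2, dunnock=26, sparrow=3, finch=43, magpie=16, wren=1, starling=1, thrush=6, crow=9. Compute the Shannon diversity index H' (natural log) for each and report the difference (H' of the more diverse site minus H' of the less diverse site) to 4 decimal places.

0.7554

Community X: N=77, proportions 0.714286, 0.077922, 0.116883, 0.090909, giving H' = 0.908088 (working shown to 6 dp, full precision carried).
Community Y: N=108, proportions 0.009259, 0.018519, 0.240741, 0.027778, 0.398148, 0.148148, 0.009259, 0.009259, 0.055556, 0.083333, giving H' = 1.663509.
Difference = |0.908088 − 1.663509| = 0.755421, i.e. 0.7554 to 4 decimal places.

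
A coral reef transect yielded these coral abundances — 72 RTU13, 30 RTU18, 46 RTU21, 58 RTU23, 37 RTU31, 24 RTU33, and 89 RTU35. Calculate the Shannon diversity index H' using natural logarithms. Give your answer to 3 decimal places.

Total N = 72+30+46+58+37+24+89 = 356, so the proportions are 0.20225, 0.08427, 0.12921, 0.16292, 0.10393, 0.06742, 0.25 (working shown to 5 dp, full precision carried).
Each pᵢ ln pᵢ term: 0.20225×(-1.59826)=-0.32324, 0.08427×(-2.47373)=-0.20846, 0.12921×(-2.04629)=-0.26441, 0.16292×(-1.81449)=-0.29562, 0.10393×(-2.26401)=-0.23530, 0.06742×(-2.69688)=-0.18181, 0.25×(-1.38629)=-0.34657.
Sum = -1.85542, so H' = 1.855.

1.855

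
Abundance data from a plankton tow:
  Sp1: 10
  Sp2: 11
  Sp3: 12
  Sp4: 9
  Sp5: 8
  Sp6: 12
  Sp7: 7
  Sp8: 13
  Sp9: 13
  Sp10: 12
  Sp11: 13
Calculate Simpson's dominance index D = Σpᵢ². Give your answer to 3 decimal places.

0.094

Total N = 10+11+12+9+8+12+7+13+13+12+13 = 120, so the proportions are 0.08333, 0.09167, 0.1, 0.075, 0.06667, 0.1, 0.05833, 0.10833, 0.10833, 0.1, 0.10833 (working shown to 5 dp, full precision carried).
D = 0.08333² + 0.09167² + 0.1² + 0.075² + 0.06667² + 0.1² + 0.05833² + 0.10833² + 0.10833² + 0.1² + 0.10833² = 0.00694 + 0.00840 + 0.01000 + 0.00562 + 0.00444 + 0.01000 + 0.00340 + 0.01174 + 0.01174 + 0.01000 + 0.01174 = 0.09403.
To 3 decimal places, D = 0.094.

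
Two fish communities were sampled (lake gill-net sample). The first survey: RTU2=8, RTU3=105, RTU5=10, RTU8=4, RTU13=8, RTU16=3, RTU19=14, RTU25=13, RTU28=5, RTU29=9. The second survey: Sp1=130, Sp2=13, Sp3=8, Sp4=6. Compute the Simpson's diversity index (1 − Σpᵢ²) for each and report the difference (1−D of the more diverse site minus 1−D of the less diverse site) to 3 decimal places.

The first survey: N=179, proportions 0.04469, 0.58659, 0.05587, 0.02235, 0.04469, 0.01676, 0.07821, 0.07263, 0.02793, 0.05028, giving 1−D = 0.63331 (working shown to 5 dp, full precision carried).
The second survey: N=157, proportions 0.82803, 0.0828, 0.05096, 0.03822, giving 1−D = 0.30346.
Difference = |0.63331 − 0.30346| = 0.32985, i.e. 0.330 to 3 decimal places.

0.330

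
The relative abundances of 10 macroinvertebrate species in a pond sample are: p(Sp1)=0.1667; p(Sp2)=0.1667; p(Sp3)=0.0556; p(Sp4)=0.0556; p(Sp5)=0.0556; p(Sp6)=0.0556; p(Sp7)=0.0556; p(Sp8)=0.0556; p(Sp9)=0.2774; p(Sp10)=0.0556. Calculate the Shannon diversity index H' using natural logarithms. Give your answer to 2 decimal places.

2.08

Each pᵢ ln pᵢ term (working shown to 4 dp, full precision carried): 0.1667×(-1.7916)=-0.2987, 0.1667×(-1.7916)=-0.2987, 0.0556×(-2.8896)=-0.1607, 0.0556×(-2.8896)=-0.1607, 0.0556×(-2.8896)=-0.1607, 0.0556×(-2.8896)=-0.1607, 0.0556×(-2.8896)=-0.1607, 0.0556×(-2.8896)=-0.1607, 0.2774×(-1.2823)=-0.3557, 0.0556×(-2.8896)=-0.1607.
Sum = -2.0776, so H' = 2.08.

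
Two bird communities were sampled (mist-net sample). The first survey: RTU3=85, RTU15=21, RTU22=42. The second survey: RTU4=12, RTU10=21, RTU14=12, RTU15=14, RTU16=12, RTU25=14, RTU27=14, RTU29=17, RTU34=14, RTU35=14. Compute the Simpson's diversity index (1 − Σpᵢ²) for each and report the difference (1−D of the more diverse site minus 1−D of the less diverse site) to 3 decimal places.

0.327

The first survey: N=148, proportions 0.574324, 0.141892, 0.283784, giving 1−D = 0.569485 (working shown to 6 dp, full precision carried).
The second survey: N=144, proportions 0.083333, 0.145833, 0.083333, 0.097222, 0.083333, 0.097222, 0.097222, 0.118056, 0.097222, 0.097222, giving 1−D = 0.896701.
Difference = |0.569485 − 0.896701| = 0.327216, i.e. 0.327 to 3 decimal places.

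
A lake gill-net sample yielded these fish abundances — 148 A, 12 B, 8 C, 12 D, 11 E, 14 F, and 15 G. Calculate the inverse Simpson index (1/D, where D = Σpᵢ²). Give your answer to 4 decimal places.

Total N = 148+12+8+12+11+14+15 = 220, so the proportions are 0.6727273, 0.0545455, 0.0363636, 0.0545455, 0.05, 0.0636364, 0.0681818 (working shown to 7 dp, full precision carried).
D = 0.6727273² + 0.0545455² + 0.0363636² + 0.0545455² + 0.05² + 0.0636364² + 0.0681818² = 0.4525620 + 0.0029752 + 0.0013223 + 0.0029752 + 0.0025000 + 0.0040496 + 0.0046488 = 0.4710331.
So 1/D = 2.122993, i.e. 2.1230 to 4 decimal places.

2.1230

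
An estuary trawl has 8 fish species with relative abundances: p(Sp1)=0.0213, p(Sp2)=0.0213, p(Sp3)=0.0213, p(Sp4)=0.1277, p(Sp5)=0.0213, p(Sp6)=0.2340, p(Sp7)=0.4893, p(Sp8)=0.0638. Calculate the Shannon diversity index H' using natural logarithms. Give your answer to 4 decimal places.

Each pᵢ ln pᵢ term (working shown to 6 dp, full precision carried): 0.0213×(-3.849048)=-0.081985, 0.0213×(-3.849048)=-0.081985, 0.0213×(-3.849048)=-0.081985, 0.1277×(-2.058072)=-0.262816, 0.0213×(-3.849048)=-0.081985, 0.234×(-1.452434)=-0.339870, 0.4893×(-0.714779)=-0.349742, 0.0638×(-2.752002)=-0.175578.
Sum = -1.455944, so H' = 1.4559.

1.4559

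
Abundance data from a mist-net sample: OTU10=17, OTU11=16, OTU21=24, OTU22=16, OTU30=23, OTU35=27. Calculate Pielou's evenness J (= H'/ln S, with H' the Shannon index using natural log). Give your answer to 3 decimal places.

0.988

Total N = 17+16+24+16+23+27 = 123, so the proportions are 0.13821, 0.13008, 0.19512, 0.13008, 0.18699, 0.21951 (working shown to 5 dp, full precision carried).
H' = −Σ pᵢ ln pᵢ = −((-0.27352) + (-0.26531) + (-0.31885) + (-0.26531) + (-0.31353) + (-0.33286)) = 1.76938.
With S = 6 species, ln S = 1.79176, so J = 1.76938/1.79176 = 0.98751, i.e. 0.988 to 3 decimal places.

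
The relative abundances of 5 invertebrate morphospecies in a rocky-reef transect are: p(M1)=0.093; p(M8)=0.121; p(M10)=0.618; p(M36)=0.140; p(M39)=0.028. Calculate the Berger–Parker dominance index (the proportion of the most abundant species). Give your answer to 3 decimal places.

0.618

The largest proportion is 0.618, i.e. d = 0.618 to 3 decimal places.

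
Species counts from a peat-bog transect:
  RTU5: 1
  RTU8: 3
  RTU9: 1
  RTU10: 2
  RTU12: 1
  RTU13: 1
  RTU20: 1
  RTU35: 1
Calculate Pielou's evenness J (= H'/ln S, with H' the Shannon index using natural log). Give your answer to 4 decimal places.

Total N = 1+3+1+2+1+1+1+1 = 11, so the proportions are 0.0909091, 0.2727273, 0.0909091, 0.1818182, 0.0909091, 0.0909091, 0.0909091, 0.0909091 (working shown to 7 dp, full precision carried).
H' = −Σ pᵢ ln pᵢ = −((-0.2179905) + (-0.3543499) + (-0.2179905) + (-0.3099542) + (-0.2179905) + (-0.2179905) + (-0.2179905) + (-0.2179905)) = 1.9722470.
With S = 8 species, ln S = 2.0794415, so J = 1.9722470/2.0794415 = 0.9484503, i.e. 0.9485 to 4 decimal places.

0.9485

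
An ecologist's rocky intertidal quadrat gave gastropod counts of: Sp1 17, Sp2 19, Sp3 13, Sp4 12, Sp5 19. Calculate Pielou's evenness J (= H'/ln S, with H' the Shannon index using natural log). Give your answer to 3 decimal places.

Total N = 17+19+13+12+19 = 80, so the proportions are 0.2125, 0.2375, 0.1625, 0.15, 0.2375 (working shown to 5 dp, full precision carried).
H' = −Σ pᵢ ln pᵢ = −((-0.32912) + (-0.34143) + (-0.29528) + (-0.28457) + (-0.34143)) = 1.59182.
With S = 5 species, ln S = 1.60944, so J = 1.59182/1.60944 = 0.98905, i.e. 0.989 to 3 decimal places.

0.989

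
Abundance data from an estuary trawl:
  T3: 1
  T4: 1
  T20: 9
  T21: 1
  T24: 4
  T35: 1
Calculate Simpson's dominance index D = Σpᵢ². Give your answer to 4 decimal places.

0.3495

Total N = 1+1+9+1+4+1 = 17, so the proportions are 0.058824, 0.058824, 0.529412, 0.058824, 0.235294, 0.058824 (working shown to 6 dp, full precision carried).
D = 0.058824² + 0.058824² + 0.529412² + 0.058824² + 0.235294² + 0.058824² = 0.003460 + 0.003460 + 0.280277 + 0.003460 + 0.055363 + 0.003460 = 0.349481.
To 4 decimal places, D = 0.3495.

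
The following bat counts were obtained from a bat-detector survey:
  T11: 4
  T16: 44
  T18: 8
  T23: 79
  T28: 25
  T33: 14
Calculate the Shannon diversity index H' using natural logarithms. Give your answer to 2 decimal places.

1.42

Total N = 4+44+8+79+25+14 = 174, so the proportions are 0.023, 0.2529, 0.046, 0.454, 0.1437, 0.0805 (working shown to 4 dp, full precision carried).
Each pᵢ ln pᵢ term: 0.023×(-3.7728)=-0.0867, 0.2529×(-1.3749)=-0.3477, 0.046×(-3.0796)=-0.1416, 0.454×(-0.7896)=-0.3585, 0.1437×(-1.9402)=-0.2788, 0.0805×(-2.5200)=-0.2028.
Sum = -1.4160, so H' = 1.42.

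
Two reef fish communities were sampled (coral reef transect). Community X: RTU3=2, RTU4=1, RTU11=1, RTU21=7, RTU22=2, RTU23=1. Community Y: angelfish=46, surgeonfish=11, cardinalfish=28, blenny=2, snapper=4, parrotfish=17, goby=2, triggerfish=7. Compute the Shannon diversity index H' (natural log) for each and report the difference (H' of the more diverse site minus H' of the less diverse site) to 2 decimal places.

0.17

Community X: N=14, proportions 0.14286, 0.07143, 0.07143, 0.5, 0.14286, 0.07143, giving H' = 1.46806 (working shown to 5 dp, full precision carried).
Community Y: N=117, proportions 0.39316, 0.09402, 0.23932, 0.01709, 0.03419, 0.1453, 0.01709, 0.05983, giving H' = 1.63482.
Difference = |1.46806 − 1.63482| = 0.16676, i.e. 0.17 to 2 decimal places.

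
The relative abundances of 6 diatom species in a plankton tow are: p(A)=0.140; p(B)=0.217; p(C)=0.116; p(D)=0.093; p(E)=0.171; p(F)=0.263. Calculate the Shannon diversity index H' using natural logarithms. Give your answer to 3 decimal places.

Each pᵢ ln pᵢ term (working shown to 5 dp, full precision carried): 0.14×(-1.96611)=-0.27526, 0.217×(-1.52786)=-0.33155, 0.116×(-2.15417)=-0.24988, 0.093×(-2.37516)=-0.22089, 0.171×(-1.76609)=-0.30200, 0.263×(-1.33560)=-0.35126.
Sum = -1.73084, so H' = 1.731.

1.731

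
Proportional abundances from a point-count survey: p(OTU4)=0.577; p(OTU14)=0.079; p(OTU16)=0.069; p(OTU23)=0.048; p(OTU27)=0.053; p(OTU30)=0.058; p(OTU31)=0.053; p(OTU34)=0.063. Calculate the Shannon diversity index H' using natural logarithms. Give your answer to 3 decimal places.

1.499

Each pᵢ ln pᵢ term (working shown to 5 dp, full precision carried): 0.577×(-0.54991)=-0.31730, 0.079×(-2.53831)=-0.20053, 0.069×(-2.67365)=-0.18448, 0.048×(-3.03655)=-0.14575, 0.053×(-2.93746)=-0.15569, 0.058×(-2.84731)=-0.16514, 0.053×(-2.93746)=-0.15569, 0.063×(-2.76462)=-0.17417.
Sum = -1.49875, so H' = 1.499.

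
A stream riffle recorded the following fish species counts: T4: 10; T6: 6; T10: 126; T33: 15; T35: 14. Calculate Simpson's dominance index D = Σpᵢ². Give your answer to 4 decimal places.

0.5620

Total N = 10+6+126+15+14 = 171, so the proportions are 0.05848, 0.035088, 0.736842, 0.087719, 0.081871 (working shown to 6 dp, full precision carried).
D = 0.05848² + 0.035088² + 0.736842² + 0.087719² + 0.081871² = 0.003420 + 0.001231 + 0.542936 + 0.007695 + 0.006703 = 0.561985.
To 4 decimal places, D = 0.5620.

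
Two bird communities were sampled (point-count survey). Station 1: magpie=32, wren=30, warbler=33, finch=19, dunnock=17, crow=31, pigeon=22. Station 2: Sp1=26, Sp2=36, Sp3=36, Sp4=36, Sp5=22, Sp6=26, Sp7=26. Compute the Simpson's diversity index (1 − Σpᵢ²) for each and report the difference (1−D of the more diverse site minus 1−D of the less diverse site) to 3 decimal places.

0.003

Station 1: N=184, proportions 0.173913, 0.163043, 0.179348, 0.103261, 0.092391, 0.168478, 0.119565, giving 1−D = 0.849126 (working shown to 6 dp, full precision carried).
Station 2: N=208, proportions 0.125, 0.173077, 0.173077, 0.173077, 0.105769, 0.125, 0.125, giving 1−D = 0.852071.
Difference = |0.849126 − 0.852071| = 0.002945, i.e. 0.003 to 3 decimal places.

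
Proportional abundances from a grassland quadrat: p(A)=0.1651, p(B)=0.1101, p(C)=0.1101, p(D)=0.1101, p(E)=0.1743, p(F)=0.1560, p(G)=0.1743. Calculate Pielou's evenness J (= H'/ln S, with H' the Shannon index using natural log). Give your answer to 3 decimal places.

0.989

H' = −Σ pᵢ ln pᵢ = −((-0.29738) + (-0.24292) + (-0.24292) + (-0.24292) + (-0.30450) + (-0.28983) + (-0.30450)) = 1.92497 (working shown to 5 dp, full precision carried).
With S = 7 species, ln S = 1.94591, so J = 1.92497/1.94591 = 0.98924, i.e. 0.989 to 3 decimal places.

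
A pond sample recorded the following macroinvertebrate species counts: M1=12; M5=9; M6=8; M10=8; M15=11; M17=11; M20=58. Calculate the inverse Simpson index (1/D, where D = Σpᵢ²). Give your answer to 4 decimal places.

Total N = 12+9+8+8+11+11+58 = 117, so the proportions are 0.1025641, 0.07692308, 0.06837607, 0.06837607, 0.09401709, 0.09401709, 0.4957265 (working shown to 8 dp, full precision carried).
D = 0.1025641² + 0.07692308² + 0.06837607² + 0.06837607² + 0.09401709² + 0.09401709² + 0.4957265² = 0.01051940 + 0.00591716 + 0.00467529 + 0.00467529 + 0.00883921 + 0.00883921 + 0.24574476 = 0.28921031.
So 1/D = 3.457691, i.e. 3.4577 to 4 decimal places.

3.4577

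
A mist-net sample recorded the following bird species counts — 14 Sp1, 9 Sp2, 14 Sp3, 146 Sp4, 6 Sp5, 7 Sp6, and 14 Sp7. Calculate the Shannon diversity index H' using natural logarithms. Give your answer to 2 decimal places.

Total N = 14+9+14+146+6+7+14 = 210, so the proportions are 0.0667, 0.0429, 0.0667, 0.6952, 0.0286, 0.0333, 0.0667 (working shown to 4 dp, full precision carried).
Each pᵢ ln pᵢ term: 0.0667×(-2.7081)=-0.1805, 0.0429×(-3.1499)=-0.1350, 0.0667×(-2.7081)=-0.1805, 0.6952×(-0.3635)=-0.2527, 0.0286×(-3.5553)=-0.1016, 0.0333×(-3.4012)=-0.1134, 0.0667×(-2.7081)=-0.1805.
Sum = -1.1443, so H' = 1.14.

1.14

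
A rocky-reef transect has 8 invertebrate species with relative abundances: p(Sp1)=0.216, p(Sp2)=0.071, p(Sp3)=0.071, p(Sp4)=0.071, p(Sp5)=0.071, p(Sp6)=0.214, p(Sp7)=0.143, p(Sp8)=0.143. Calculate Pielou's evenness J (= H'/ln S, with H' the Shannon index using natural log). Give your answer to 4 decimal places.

H' = −Σ pᵢ ln pᵢ = −((-0.331015) + (-0.187800) + (-0.187800) + (-0.187800) + (-0.187800) + (-0.329941) + (-0.278122) + (-0.278122)) = 1.968402 (working shown to 6 dp, full precision carried).
With S = 8 species, ln S = 2.079442, so J = 1.968402/2.079442 = 0.946601, i.e. 0.9466 to 4 decimal places.

0.9466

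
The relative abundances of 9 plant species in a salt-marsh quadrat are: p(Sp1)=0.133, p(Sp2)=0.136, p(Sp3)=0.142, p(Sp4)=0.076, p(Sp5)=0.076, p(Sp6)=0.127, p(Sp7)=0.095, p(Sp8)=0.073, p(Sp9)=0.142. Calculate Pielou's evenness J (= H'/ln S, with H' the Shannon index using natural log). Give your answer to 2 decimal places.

0.98

H' = −Σ pᵢ ln pᵢ = −((-0.2683) + (-0.2713) + (-0.2772) + (-0.1959) + (-0.1959) + (-0.2621) + (-0.2236) + (-0.1911) + (-0.2772)) = 2.1625 (working shown to 4 dp, full precision carried).
With S = 9 species, ln S = 2.1972, so J = 2.1625/2.1972 = 0.9842, i.e. 0.98 to 2 decimal places.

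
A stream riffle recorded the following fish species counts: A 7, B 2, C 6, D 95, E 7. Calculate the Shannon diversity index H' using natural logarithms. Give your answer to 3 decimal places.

0.728

Total N = 7+2+6+95+7 = 117, so the proportions are 0.05983, 0.01709, 0.05128, 0.81197, 0.05983 (working shown to 5 dp, full precision carried).
Each pᵢ ln pᵢ term: 0.05983×(-2.81626)=-0.16849, 0.01709×(-4.06903)=-0.06956, 0.05128×(-2.97041)=-0.15233, 0.81197×(-0.20830)=-0.16913, 0.05983×(-2.81626)=-0.16849.
Sum = -0.72800, so H' = 0.728.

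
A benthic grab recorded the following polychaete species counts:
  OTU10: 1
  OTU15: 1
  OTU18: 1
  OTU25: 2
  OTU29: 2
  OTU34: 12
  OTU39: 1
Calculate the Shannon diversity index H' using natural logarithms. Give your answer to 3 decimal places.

Total N = 1+1+1+2+2+12+1 = 20, so the proportions are 0.05, 0.05, 0.05, 0.1, 0.1, 0.6, 0.05 (working shown to 5 dp, full precision carried).
Each pᵢ ln pᵢ term: 0.05×(-2.99573)=-0.14979, 0.05×(-2.99573)=-0.14979, 0.05×(-2.99573)=-0.14979, 0.1×(-2.30259)=-0.23026, 0.1×(-2.30259)=-0.23026, 0.6×(-0.51083)=-0.30650, 0.05×(-2.99573)=-0.14979.
Sum = -1.36616, so H' = 1.366.

1.366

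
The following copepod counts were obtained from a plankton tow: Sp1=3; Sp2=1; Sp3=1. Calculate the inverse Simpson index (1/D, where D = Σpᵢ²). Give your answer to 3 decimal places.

Total N = 3+1+1 = 5, so the proportions are 0.6, 0.2, 0.2 (working shown to 6 dp, full precision carried).
D = 0.6² + 0.2² + 0.2² = 0.360000 + 0.040000 + 0.040000 = 0.440000.
So 1/D = 2.27273, i.e. 2.273 to 3 decimal places.

2.273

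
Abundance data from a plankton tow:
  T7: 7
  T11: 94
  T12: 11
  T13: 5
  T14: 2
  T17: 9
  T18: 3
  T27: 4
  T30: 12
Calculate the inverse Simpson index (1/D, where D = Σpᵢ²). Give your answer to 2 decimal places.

Total N = 7+94+11+5+2+9+3+4+12 = 147, so the proportions are 0.04762, 0.63946, 0.07483, 0.03401, 0.01361, 0.06122, 0.02041, 0.02721, 0.08163 (working shown to 5 dp, full precision carried).
D = 0.04762² + 0.63946² + 0.07483² + 0.03401² + 0.01361² + 0.06122² + 0.02041² + 0.02721² + 0.08163² = 0.00227 + 0.40890 + 0.00560 + 0.00116 + 0.00019 + 0.00375 + 0.00042 + 0.00074 + 0.00666 = 0.42968.
So 1/D = 2.3273, i.e. 2.33 to 2 decimal places.

2.33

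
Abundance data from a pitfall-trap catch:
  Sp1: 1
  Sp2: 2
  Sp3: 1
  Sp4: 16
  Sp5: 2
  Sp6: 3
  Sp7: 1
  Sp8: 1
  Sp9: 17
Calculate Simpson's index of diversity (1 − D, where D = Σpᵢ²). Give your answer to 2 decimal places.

Total N = 1+2+1+16+2+3+1+1+17 = 44, so the proportions are 0.0227, 0.0455, 0.0227, 0.3636, 0.0455, 0.0682, 0.0227, 0.0227, 0.3864 (working shown to 4 dp, full precision carried).
D = 0.0227² + 0.0455² + 0.0227² + 0.3636² + 0.0455² + 0.0682² + 0.0227² + 0.0227² + 0.3864² = 0.0005 + 0.0021 + 0.0005 + 0.1322 + 0.0021 + 0.0046 + 0.0005 + 0.0005 + 0.1493 = 0.2924.
So 1 − D = 0.7076, i.e. 0.71 to 2 decimal places.

0.71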